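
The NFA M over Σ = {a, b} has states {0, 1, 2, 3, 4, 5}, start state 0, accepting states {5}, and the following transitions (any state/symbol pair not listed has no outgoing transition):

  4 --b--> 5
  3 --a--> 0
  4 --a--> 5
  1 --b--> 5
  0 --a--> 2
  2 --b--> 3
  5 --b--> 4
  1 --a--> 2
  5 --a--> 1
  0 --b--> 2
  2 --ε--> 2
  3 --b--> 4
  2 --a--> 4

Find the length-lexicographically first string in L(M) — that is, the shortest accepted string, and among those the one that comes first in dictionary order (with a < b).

A breadth-first search from 0 reaches an accepting state first via the path 0 → 2 → 4 → 5 on input aaa.
No string of length < 3 is accepted (BFS exhausts all shorter strings without reaching an accepting state), and aaa is the lexicographically least accepting string of length 3.

aaa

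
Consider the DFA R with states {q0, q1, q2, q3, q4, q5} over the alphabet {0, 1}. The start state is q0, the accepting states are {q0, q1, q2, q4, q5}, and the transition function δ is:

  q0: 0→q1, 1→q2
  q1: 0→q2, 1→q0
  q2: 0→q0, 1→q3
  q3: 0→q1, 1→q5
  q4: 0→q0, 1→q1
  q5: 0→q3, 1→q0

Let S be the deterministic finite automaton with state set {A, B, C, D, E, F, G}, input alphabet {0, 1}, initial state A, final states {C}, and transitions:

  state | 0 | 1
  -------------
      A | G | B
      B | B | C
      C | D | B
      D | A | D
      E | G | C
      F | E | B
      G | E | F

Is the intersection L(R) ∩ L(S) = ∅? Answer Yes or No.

No

The string 101 is accepted by both R and S.
Hence L(R) ∩ L(S) ≠ ∅.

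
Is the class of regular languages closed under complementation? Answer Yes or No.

Yes

Take a complete DFA for L and swap accepting and non-accepting states; the resulting DFA accepts exactly Σ* \ L.
So the regular languages are closed under complement.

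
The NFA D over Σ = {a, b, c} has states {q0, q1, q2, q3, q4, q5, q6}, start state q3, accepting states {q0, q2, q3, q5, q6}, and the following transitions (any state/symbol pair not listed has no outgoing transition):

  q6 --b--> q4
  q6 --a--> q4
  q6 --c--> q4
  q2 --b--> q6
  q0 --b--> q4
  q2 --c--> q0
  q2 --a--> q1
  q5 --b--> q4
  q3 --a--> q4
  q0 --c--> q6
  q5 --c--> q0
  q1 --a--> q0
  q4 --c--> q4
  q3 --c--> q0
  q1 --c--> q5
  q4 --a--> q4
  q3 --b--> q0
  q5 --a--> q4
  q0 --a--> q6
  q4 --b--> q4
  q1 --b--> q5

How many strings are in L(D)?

The useful subgraph on states {q0, q3, q6} is acyclic, so L(D) is finite; the longest accepting path visits 3 useful states, giving maximum string length 2.
Counting accepting paths from q3 by length: 1 of length 0, 2 of length 1, 4 of length 2. Total 7.

7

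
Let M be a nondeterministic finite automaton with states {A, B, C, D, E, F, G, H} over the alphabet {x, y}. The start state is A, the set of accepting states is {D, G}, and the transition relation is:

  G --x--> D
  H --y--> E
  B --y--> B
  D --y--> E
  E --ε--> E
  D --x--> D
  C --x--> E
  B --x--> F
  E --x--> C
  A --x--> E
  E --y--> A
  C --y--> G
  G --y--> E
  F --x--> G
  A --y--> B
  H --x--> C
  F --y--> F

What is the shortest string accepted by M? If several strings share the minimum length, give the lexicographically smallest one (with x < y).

A breadth-first search from A reaches an accepting state first via the path A → E → C → G on input xxy.
No string of length < 3 is accepted (BFS exhausts all shorter strings without reaching an accepting state), and xxy is the lexicographically least accepting string of length 3.

xxy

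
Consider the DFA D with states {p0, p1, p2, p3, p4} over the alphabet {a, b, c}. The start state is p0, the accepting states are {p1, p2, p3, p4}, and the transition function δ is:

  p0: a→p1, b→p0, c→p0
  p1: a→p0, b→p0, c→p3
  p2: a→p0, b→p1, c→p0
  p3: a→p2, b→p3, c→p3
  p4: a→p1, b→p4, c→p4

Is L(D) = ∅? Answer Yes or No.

The string a is accepted: the run p0 → p1 ends in the accepting state p1.
Since at least one string is accepted, L(D) is not empty.

No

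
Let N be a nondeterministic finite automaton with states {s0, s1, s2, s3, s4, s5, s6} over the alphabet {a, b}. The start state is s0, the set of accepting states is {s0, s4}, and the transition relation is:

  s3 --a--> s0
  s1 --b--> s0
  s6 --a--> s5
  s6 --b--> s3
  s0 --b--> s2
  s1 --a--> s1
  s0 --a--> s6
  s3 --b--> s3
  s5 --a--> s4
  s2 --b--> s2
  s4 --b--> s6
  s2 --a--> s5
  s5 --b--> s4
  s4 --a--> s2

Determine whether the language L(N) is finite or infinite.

State s2 is reachable from the start and can reach an accepting state, and it lies on the cycle s2 → s2.
Traversing that cycle any number of times yields accepted strings of unbounded length, so the language is infinite.

infinite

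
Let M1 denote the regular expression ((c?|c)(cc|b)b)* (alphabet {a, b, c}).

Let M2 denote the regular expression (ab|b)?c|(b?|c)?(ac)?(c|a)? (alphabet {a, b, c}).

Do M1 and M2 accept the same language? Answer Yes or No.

The string bb is accepted by M1 but rejected by M2.
So L(M1) ≠ L(M2).

No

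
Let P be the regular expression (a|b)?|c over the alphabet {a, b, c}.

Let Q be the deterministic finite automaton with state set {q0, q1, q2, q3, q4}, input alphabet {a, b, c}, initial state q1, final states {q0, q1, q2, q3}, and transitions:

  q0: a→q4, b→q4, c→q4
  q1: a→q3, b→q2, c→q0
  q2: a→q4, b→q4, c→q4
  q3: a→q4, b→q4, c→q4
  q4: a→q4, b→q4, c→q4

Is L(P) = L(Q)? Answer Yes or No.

Yes

Converting the expression P to a DFA (subset construction, then merging equivalent states) gives the minimal DFA with states {p0, p1, p2}, start state p0, accepting states {p0, p1} and transitions p0: a→p1, b→p1, c→p1; p1: a→p2, b→p2, c→p2; p2: a→p2, b→p2, c→p2.
Exploring the product automaton P × Q from the start pair (p0, q1), following both machines on each input symbol, reaches 5 state pairs: (p0, q1), (p1, q3), (p1, q2), (p1, q0), (p2, q4).
P accepts in {p0, p1} and Q accepts in {q0, q1, q2, q3}. In every reachable pair the two components are either both accepting — (p0, q1), (p1, q3), (p1, q2), (p1, q0) — or both non-accepting, so no string is accepted by exactly one of the machines: L(P) \ L(Q) and L(Q) \ L(P) are both empty.
Hence every string is accepted by P iff it is accepted by Q, and the two languages coincide.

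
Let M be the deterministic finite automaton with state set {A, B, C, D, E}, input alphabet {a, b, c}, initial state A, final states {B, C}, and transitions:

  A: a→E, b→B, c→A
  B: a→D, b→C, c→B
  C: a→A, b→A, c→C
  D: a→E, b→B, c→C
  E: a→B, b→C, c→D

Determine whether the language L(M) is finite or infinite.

State A is reachable from the start and can reach an accepting state, and it lies on the cycle A → A.
Traversing that cycle any number of times yields accepted strings of unbounded length, so the language is infinite.

infinite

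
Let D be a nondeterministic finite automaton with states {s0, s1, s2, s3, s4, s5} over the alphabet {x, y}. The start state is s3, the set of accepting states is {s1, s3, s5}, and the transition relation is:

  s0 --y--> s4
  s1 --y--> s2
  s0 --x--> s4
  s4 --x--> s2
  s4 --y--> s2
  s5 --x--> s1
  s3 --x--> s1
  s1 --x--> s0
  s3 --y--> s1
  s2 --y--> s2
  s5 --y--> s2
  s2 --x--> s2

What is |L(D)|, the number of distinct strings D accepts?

3

The useful subgraph on states {s1, s3} is acyclic, so L(D) is finite; the longest accepting path visits 2 useful states, giving maximum string length 1.
Counting accepting paths from s3 by length: 1 of length 0, 2 of length 1. Total 3.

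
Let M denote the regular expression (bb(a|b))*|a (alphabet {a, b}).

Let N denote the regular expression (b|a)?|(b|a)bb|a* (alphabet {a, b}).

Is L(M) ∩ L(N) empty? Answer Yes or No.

No

The empty string ε is accepted by both M and N.
Hence L(M) ∩ L(N) ≠ ∅.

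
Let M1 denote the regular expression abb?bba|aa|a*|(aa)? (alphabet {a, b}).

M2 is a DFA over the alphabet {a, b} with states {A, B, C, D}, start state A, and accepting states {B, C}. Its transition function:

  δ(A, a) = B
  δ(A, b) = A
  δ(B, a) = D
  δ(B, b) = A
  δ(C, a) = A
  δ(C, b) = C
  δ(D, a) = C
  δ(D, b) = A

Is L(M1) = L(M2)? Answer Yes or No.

No

The empty string ε is accepted by M1 but rejected by M2.
So L(M1) ≠ L(M2).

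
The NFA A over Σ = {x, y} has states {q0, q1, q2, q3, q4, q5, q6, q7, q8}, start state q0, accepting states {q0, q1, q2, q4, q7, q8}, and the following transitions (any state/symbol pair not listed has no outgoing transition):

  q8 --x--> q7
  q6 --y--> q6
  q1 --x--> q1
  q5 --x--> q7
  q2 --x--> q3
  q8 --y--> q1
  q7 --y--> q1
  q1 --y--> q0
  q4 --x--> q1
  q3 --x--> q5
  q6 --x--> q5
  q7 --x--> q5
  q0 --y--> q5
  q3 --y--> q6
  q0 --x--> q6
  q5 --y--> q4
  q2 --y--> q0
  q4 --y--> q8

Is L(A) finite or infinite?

infinite

State q0 is reachable from the start and can reach an accepting state, and it lies on the cycle q0 → q5 → q4 → q8 → q1 → q0.
Traversing that cycle any number of times yields accepted strings of unbounded length, so the language is infinite.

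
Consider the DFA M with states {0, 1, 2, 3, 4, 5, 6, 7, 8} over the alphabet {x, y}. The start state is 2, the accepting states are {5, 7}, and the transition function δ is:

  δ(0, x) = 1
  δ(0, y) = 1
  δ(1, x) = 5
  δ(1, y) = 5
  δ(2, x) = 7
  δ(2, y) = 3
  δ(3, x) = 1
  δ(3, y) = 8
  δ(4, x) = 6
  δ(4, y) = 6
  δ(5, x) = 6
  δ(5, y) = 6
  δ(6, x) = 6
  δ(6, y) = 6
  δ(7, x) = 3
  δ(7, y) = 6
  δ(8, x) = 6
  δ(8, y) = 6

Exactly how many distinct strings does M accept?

5

The useful subgraph on states {1, 2, 3, 5, 7} is acyclic, so L(M) is finite; the longest accepting path visits 5 useful states, giving maximum string length 4.
Counting accepting paths from 2 by length: 1 of length 1, 2 of length 3, 2 of length 4. Total 5.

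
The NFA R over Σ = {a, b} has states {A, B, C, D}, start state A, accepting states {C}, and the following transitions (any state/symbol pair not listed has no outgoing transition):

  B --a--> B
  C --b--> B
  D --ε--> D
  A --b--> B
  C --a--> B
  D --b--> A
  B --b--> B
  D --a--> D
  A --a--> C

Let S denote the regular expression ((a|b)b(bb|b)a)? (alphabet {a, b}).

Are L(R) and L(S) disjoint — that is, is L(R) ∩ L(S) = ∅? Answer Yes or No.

Converting the expression S to a DFA (subset construction, then merging equivalent states) gives the minimal DFA with states {s0, s1, s2, s3, s4, s5, s6}, start state s0, accepting states {s0, s5} and transitions s0: a→s1, b→s1; s1: a→s2, b→s3; s2: a→s2, b→s2; s3: a→s2, b→s4; s4: a→s5, b→s6; s5: a→s2, b→s2; s6: a→s5, b→s2.
Exploring the product automaton R × S from the start pair (A, s0), following both machines on each input symbol, reaches 8 state pairs: (A, s0), (C, s1), (B, s1), (B, s2), (B, s3), (B, s4), (B, s5), (B, s6).
R accepts in {C} and S accepts in {s0, s5}; no reachable pair has both components accepting, so no string drives both machines to acceptance simultaneously and L(R) ∩ L(S) = ∅.
So no string is accepted by both, and the intersection is empty.

Yes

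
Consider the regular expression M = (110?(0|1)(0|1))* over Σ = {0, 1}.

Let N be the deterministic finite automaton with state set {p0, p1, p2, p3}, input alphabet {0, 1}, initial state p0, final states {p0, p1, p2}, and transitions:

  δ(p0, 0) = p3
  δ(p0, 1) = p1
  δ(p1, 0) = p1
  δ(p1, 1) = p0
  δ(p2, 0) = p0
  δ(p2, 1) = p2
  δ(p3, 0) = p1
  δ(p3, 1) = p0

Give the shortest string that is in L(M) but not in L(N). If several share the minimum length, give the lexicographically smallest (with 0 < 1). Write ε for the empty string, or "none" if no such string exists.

11010

The string 11010 is accepted by M but not by N.
No shorter string lies in the difference, and 11010 is the lexicographically first length-5 string in L(M) \ L(N).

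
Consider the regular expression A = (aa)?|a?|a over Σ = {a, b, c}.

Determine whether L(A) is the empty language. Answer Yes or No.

The empty string ε matches the expression, so it belongs to L(A).
Since L(A) contains at least one string, it is not empty.

No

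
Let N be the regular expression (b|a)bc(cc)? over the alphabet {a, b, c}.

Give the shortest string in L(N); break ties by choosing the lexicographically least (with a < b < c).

By inspection of the expression, no string of length less than 3 matches, and abc is the lexicographically first match of length 3.

abc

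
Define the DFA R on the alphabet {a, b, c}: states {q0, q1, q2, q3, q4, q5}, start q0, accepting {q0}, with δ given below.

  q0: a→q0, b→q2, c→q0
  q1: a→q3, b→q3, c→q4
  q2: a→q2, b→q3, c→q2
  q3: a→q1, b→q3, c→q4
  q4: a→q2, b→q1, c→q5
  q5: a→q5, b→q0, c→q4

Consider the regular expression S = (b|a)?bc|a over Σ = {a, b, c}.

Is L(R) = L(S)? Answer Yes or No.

The empty string ε is accepted by R but rejected by S.
So L(R) ≠ L(S).

No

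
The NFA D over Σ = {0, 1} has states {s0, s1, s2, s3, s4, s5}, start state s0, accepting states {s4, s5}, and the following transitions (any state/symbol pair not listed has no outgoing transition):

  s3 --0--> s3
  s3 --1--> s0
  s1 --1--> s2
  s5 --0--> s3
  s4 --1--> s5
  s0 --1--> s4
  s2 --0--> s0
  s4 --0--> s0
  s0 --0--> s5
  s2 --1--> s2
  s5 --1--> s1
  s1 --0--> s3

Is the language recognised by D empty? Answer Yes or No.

The string 0 is accepted: the run s0 → s5 ends in the accepting state s5.
Since at least one string is accepted, L(D) is not empty.

No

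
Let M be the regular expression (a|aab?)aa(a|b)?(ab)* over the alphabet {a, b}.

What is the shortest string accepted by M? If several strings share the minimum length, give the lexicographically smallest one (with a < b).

aaa

By inspection of the expression, no string of length less than 3 matches, and aaa is the lexicographically first match of length 3.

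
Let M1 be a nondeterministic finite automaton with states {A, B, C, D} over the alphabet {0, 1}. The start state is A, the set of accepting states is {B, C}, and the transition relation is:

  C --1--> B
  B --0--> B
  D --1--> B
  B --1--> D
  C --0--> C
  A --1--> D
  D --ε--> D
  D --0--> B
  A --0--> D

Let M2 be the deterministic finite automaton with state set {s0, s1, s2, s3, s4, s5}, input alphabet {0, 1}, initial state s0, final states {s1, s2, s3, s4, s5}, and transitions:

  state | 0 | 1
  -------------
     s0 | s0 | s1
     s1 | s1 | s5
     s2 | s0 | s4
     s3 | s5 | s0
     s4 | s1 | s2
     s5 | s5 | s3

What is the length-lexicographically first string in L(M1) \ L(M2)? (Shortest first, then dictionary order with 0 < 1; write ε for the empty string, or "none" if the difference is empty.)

00

The string 00 is accepted by M1 but not by M2.
No shorter string lies in the difference, and 00 is the lexicographically first length-2 string in L(M1) \ L(M2).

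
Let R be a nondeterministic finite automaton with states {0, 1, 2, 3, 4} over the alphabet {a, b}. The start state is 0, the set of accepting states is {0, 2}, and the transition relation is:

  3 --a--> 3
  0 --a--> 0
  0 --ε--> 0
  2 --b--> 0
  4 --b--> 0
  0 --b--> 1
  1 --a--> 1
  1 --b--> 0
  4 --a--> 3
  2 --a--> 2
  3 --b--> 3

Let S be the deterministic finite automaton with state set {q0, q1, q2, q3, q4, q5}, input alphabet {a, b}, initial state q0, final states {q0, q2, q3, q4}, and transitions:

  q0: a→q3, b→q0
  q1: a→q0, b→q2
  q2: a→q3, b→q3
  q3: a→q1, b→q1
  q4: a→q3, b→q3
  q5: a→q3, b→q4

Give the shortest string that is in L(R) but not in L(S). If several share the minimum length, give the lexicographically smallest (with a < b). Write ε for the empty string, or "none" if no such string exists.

aa

The string aa is accepted by R but not by S.
No shorter string lies in the difference, and aa is the lexicographically first length-2 string in L(R) \ L(S).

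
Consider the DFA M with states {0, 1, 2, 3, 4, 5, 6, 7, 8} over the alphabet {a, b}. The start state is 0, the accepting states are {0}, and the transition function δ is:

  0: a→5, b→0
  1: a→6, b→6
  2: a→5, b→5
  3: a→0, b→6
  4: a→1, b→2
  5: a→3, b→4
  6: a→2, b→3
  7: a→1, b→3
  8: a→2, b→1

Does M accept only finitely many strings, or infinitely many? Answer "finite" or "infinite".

infinite

State 0 is reachable from the start and can reach an accepting state, and it lies on the cycle 0 → 0.
Traversing that cycle any number of times yields accepted strings of unbounded length, so the language is infinite.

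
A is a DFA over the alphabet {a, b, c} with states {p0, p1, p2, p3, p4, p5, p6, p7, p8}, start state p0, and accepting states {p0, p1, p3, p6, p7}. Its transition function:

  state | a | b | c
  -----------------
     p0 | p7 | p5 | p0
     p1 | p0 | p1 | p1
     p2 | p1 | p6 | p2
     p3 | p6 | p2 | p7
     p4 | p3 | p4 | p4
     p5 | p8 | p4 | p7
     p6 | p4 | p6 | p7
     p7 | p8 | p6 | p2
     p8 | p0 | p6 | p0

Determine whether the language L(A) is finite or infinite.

infinite

State p0 is reachable from the start and can reach an accepting state, and it lies on the cycle p0 → p0.
Traversing that cycle any number of times yields accepted strings of unbounded length, so the language is infinite.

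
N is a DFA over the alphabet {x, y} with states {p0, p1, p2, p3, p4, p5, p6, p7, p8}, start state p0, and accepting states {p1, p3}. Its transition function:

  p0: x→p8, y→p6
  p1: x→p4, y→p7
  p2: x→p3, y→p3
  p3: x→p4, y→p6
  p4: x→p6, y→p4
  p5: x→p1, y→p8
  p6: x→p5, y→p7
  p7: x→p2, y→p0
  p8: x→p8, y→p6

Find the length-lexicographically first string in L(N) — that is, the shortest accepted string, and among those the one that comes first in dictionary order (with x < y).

A breadth-first search from p0 reaches an accepting state first via the path p0 → p6 → p5 → p1 on input yxx.
No string of length < 3 is accepted (BFS exhausts all shorter strings without reaching an accepting state), and yxx is the lexicographically least accepting string of length 3.

yxx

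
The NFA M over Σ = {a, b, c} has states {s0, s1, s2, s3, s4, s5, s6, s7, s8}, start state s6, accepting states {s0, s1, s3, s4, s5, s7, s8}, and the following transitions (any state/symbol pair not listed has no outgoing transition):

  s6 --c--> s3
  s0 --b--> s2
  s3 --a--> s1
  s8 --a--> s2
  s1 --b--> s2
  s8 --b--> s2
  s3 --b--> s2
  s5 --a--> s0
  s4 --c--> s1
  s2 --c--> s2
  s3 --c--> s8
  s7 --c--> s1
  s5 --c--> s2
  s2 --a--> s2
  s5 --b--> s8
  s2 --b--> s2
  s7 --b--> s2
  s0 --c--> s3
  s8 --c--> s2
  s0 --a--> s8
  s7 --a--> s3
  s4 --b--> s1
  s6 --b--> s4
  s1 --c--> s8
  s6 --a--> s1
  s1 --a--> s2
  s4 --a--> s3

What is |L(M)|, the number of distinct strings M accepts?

15

The useful subgraph on states {s1, s3, s4, s6, s8} is acyclic, so L(M) is finite; the longest accepting path visits 5 useful states, giving maximum string length 4.
Counting accepting paths from s6 by length: 3 of length 1, 6 of length 2, 5 of length 3, 1 of length 4. Total 15.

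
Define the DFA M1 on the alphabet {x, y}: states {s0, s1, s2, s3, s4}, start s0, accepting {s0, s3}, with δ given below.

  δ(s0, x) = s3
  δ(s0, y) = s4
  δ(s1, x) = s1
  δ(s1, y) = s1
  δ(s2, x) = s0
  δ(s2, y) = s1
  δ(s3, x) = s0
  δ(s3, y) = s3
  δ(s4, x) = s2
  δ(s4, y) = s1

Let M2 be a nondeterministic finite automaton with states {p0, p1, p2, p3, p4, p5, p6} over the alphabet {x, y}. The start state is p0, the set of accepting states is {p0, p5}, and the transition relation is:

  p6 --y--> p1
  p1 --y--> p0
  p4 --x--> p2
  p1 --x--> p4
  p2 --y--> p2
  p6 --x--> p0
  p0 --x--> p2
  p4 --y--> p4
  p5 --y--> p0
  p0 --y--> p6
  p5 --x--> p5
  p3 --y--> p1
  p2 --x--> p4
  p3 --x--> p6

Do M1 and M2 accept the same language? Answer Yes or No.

No

The string x is accepted by M1 but rejected by M2.
So L(M1) ≠ L(M2).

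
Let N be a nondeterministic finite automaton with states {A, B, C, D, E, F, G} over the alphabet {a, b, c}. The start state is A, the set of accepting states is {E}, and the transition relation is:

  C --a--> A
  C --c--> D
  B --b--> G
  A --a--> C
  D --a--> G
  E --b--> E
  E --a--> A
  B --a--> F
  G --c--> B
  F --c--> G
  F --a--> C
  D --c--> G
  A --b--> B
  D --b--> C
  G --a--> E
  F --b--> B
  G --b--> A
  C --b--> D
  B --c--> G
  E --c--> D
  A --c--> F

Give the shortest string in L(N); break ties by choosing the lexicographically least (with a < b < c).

A breadth-first search from A reaches an accepting state first via the path A → B → G → E on input bba.
No string of length < 3 is accepted (BFS exhausts all shorter strings without reaching an accepting state), and bba is the lexicographically least accepting string of length 3.

bba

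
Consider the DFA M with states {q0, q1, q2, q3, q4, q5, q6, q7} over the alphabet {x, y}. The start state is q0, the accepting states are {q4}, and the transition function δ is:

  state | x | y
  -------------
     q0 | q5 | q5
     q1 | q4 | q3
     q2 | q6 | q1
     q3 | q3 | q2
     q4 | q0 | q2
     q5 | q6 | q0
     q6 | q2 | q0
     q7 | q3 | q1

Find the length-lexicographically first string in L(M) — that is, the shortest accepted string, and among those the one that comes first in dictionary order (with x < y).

xxxyx

A breadth-first search from q0 reaches an accepting state first via the path q0 → q5 → q6 → q2 → q1 → q4 on input xxxyx.
No string of length < 5 is accepted (BFS exhausts all shorter strings without reaching an accepting state), and xxxyx is the lexicographically least accepting string of length 5.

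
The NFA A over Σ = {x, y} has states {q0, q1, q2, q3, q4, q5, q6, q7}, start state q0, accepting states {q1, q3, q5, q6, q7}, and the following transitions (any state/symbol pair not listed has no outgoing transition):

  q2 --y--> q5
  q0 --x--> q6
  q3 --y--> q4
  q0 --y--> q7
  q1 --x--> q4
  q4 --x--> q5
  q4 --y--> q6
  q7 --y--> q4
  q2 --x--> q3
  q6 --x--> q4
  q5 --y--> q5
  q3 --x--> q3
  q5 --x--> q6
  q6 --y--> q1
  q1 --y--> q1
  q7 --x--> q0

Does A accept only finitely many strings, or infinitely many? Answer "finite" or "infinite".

State q1 is reachable from the start and can reach an accepting state, and it lies on the cycle q1 → q1.
Traversing that cycle any number of times yields accepted strings of unbounded length, so the language is infinite.

infinite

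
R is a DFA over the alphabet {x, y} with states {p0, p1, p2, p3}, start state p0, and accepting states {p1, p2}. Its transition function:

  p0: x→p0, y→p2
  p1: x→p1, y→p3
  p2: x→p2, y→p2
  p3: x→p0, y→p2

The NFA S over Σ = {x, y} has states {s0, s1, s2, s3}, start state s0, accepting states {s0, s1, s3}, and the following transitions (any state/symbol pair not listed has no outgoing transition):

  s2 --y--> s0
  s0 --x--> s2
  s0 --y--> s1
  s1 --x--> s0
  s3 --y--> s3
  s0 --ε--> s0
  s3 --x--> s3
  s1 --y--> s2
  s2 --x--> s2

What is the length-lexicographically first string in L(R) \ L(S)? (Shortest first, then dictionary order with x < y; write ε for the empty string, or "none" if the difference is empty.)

The string yy is accepted by R but not by S.
No shorter string lies in the difference, and yy is the lexicographically first length-2 string in L(R) \ L(S).

yy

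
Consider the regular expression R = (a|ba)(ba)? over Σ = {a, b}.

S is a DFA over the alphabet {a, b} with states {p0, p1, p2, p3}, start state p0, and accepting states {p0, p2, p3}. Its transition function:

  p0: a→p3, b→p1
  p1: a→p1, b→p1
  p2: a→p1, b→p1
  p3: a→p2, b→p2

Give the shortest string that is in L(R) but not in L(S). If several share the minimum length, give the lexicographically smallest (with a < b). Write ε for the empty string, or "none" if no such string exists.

The string ba is accepted by R but not by S.
No shorter string lies in the difference, and ba is the lexicographically first length-2 string in L(R) \ L(S).

ba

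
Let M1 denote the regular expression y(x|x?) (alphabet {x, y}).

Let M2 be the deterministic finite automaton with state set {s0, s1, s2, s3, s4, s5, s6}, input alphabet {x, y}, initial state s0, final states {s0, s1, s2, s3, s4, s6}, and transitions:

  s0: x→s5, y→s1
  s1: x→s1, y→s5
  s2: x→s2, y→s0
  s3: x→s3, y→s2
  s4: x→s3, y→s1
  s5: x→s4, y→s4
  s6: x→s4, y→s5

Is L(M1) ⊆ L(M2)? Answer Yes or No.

Converting the expression M1 to a DFA (subset construction, then merging equivalent states) gives the minimal DFA with states {r0, r1, r2, r3}, start state r0, accepting states {r2, r3} and transitions r0: x→r1, y→r2; r1: x→r1, y→r1; r2: x→r3, y→r1; r3: x→r1, y→r1.
Exploring the product automaton M1 × M2 from the start pair (r0, s0), following both machines on each input symbol, reaches 9 state pairs: (r0, s0), (r1, s5), (r2, s1), (r1, s4), (r3, s1), (r1, s3), (r1, s1), (r1, s2), (r1, s0).
M1 accepts in {r2, r3} and M2 accepts in {s0, s1, s2, s3, s4, s6}. The reachable pairs whose M1-component is accepting are (r2, s1), (r3, s1); in each of them the M2-component is accepting too, so the product for L(M1) \ L(M2) (M1-component accepting, M2-component rejecting) has no reachable accepting pair and the difference is empty.
Hence every string in L(M1) is also in L(M2).

Yes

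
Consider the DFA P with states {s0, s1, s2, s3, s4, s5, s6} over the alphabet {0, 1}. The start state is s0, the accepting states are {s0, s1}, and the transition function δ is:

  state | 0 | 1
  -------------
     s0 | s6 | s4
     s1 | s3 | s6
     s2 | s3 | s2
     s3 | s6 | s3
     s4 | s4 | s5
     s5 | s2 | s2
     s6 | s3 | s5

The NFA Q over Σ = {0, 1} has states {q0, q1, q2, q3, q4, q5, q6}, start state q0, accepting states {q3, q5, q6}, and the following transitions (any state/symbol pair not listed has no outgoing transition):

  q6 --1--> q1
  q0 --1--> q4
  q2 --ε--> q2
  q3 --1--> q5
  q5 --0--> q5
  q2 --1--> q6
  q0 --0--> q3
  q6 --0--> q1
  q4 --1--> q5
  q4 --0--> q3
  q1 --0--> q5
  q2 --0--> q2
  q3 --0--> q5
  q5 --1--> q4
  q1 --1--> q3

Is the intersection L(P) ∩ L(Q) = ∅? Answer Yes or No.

Exploring the product automaton P × Q from the start pair (s0, q0), following both machines on each input symbol, reaches 14 state pairs: (s0, q0), (s6, q3), (s4, q4), (s3, q5), (s5, q5), (s4, q3), (s6, q5), (s3, q4), (s2, q5), (s2, q4), (s4, q5), (s5, q4), (s3, q3), (s2, q3).
P accepts in {s0, s1} and Q accepts in {q3, q5, q6}; no reachable pair has both components accepting, so no string drives both machines to acceptance simultaneously and L(P) ∩ L(Q) = ∅.
So no string is accepted by both, and the intersection is empty.

Yes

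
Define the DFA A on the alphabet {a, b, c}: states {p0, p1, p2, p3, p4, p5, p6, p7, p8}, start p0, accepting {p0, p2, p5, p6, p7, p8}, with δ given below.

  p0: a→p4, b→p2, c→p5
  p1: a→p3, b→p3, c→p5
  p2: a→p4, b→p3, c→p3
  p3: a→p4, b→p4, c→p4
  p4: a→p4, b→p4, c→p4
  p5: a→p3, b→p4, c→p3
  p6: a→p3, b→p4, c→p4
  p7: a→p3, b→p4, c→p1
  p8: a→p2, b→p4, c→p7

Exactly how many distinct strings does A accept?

3

The useful subgraph on states {p0, p2, p5} is acyclic, so L(A) is finite; the longest accepting path visits 2 useful states, giving maximum string length 1.
Counting accepting paths from p0 by length: 1 of length 0, 2 of length 1. Total 3.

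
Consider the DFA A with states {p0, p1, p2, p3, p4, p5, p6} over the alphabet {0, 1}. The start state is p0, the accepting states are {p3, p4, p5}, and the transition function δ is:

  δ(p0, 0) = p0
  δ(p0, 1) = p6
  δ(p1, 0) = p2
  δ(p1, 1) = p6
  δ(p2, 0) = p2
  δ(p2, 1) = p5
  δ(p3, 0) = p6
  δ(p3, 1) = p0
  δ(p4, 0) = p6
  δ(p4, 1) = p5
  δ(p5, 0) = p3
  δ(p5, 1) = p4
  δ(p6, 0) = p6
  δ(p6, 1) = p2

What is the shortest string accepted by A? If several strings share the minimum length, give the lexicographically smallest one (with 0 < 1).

A breadth-first search from p0 reaches an accepting state first via the path p0 → p6 → p2 → p5 on input 111.
No string of length < 3 is accepted (BFS exhausts all shorter strings without reaching an accepting state), and 111 is the lexicographically least accepting string of length 3.

111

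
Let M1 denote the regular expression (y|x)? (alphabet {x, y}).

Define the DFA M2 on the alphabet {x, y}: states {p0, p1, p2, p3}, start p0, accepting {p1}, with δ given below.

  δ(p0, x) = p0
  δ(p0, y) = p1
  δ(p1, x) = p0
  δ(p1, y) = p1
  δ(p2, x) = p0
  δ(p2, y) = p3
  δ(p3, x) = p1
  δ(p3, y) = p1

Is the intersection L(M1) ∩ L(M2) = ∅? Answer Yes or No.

No

The string y is accepted by both M1 and M2.
Hence L(M1) ∩ L(M2) ≠ ∅.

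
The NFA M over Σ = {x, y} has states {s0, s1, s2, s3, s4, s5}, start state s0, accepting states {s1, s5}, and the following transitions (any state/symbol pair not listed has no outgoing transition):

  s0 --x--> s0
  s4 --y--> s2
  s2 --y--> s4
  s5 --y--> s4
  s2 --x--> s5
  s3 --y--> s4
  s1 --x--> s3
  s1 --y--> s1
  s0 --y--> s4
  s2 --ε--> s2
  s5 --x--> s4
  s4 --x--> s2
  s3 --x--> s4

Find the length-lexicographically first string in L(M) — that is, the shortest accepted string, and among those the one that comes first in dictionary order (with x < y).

A breadth-first search from s0 reaches an accepting state first via the path s0 → s4 → s2 → s5 on input yxx.
No string of length < 3 is accepted (BFS exhausts all shorter strings without reaching an accepting state), and yxx is the lexicographically least accepting string of length 3.

yxx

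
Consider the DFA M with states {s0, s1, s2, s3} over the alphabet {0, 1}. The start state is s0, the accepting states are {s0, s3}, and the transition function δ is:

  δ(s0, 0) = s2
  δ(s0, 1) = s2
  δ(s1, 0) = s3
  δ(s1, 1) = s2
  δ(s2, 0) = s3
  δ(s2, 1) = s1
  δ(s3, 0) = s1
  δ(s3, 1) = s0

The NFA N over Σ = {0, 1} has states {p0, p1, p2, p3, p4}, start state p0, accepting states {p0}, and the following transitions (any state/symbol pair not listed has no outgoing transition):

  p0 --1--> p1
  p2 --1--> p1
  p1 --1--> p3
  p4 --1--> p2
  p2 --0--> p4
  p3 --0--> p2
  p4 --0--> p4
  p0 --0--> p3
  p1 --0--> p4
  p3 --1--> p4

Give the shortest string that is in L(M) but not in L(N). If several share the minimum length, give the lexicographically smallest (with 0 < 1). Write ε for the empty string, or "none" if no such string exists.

00

The string 00 is accepted by M but not by N.
No shorter string lies in the difference, and 00 is the lexicographically first length-2 string in L(M) \ L(N).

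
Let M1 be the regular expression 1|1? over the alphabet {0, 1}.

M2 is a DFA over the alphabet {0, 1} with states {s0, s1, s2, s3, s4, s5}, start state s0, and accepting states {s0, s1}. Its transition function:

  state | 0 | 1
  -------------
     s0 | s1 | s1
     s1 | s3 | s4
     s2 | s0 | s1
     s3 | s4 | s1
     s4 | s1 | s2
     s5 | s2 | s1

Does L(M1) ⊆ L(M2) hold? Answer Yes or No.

Yes

Converting the expression M1 to a DFA (subset construction, then merging equivalent states) gives the minimal DFA with states {r0, r1, r2}, start state r0, accepting states {r0, r2} and transitions r0: 0→r1, 1→r2; r1: 0→r1, 1→r1; r2: 0→r1, 1→r1.
Exploring the product automaton M1 × M2 from the start pair (r0, s0), following both machines on each input symbol, reaches 7 state pairs: (r0, s0), (r1, s1), (r2, s1), (r1, s3), (r1, s4), (r1, s2), (r1, s0).
M1 accepts in {r0, r2} and M2 accepts in {s0, s1}. The reachable pairs whose M1-component is accepting are (r0, s0), (r2, s1); in each of them the M2-component is accepting too, so the product for L(M1) \ L(M2) (M1-component accepting, M2-component rejecting) has no reachable accepting pair and the difference is empty.
Hence every string in L(M1) is also in L(M2).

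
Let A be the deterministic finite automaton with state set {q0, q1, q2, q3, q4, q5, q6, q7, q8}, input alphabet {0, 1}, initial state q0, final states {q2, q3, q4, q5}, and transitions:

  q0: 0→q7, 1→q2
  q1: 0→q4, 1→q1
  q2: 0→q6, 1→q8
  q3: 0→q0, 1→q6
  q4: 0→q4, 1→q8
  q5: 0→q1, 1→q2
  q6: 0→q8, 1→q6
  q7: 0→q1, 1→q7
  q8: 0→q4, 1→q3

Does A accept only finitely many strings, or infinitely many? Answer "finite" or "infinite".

State q0 is reachable from the start and can reach an accepting state, and it lies on the cycle q0 → q2 → q8 → q3 → q0.
Traversing that cycle any number of times yields accepted strings of unbounded length, so the language is infinite.

infinite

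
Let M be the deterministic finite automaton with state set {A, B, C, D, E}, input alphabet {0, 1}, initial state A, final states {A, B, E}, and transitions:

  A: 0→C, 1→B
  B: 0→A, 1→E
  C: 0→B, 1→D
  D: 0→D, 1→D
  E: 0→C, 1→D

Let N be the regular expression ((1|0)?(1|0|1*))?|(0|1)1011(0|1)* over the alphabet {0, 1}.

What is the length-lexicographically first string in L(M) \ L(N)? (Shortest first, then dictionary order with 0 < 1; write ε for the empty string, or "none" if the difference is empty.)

000

The string 000 is accepted by M but not by N.
No shorter string lies in the difference, and 000 is the lexicographically first length-3 string in L(M) \ L(N).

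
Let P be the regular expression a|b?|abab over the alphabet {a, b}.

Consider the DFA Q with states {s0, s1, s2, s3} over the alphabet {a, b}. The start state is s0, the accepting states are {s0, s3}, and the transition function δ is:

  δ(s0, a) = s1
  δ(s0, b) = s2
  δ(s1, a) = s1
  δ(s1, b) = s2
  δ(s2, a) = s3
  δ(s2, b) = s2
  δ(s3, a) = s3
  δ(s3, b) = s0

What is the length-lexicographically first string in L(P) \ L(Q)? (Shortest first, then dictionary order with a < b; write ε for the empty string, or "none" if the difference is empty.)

The string a is accepted by P but not by Q.
No shorter string lies in the difference, and a is the lexicographically first length-1 string in L(P) \ L(Q).

a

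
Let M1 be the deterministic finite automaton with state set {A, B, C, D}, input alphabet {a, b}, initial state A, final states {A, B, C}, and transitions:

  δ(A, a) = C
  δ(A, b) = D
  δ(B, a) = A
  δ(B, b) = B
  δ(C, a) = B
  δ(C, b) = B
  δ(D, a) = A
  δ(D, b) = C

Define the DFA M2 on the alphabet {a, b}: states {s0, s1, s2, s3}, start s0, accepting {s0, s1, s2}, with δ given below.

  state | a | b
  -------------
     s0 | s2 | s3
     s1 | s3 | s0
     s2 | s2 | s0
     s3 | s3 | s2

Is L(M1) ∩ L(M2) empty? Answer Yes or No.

No

The empty string ε is accepted by both M1 and M2.
Hence L(M1) ∩ L(M2) ≠ ∅.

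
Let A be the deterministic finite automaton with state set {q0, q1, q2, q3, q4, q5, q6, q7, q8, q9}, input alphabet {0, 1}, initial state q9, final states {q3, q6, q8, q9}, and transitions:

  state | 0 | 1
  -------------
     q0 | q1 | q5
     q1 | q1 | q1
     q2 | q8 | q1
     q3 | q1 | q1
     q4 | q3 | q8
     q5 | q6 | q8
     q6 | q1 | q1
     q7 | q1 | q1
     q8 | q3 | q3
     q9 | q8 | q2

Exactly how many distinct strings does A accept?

The useful subgraph on states {q2, q3, q8, q9} is acyclic, so L(A) is finite; the longest accepting path visits 4 useful states, giving maximum string length 3.
Counting accepting paths from q9 by length: 1 of length 0, 1 of length 1, 3 of length 2, 2 of length 3. Total 7.

7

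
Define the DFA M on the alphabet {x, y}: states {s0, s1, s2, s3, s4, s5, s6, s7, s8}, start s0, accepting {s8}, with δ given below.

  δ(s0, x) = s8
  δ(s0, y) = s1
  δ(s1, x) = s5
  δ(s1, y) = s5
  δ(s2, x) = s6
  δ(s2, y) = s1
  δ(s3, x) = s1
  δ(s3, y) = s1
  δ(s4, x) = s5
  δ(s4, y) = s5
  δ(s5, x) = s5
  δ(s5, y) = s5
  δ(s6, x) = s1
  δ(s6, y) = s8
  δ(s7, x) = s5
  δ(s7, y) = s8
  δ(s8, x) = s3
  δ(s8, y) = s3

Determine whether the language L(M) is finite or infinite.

finite

The useful states (reachable from s0 and able to reach an accepting state) are {s0, s8}.
Restricted to these states the transition graph has no cycle, so every accepting path has bounded length and L is finite.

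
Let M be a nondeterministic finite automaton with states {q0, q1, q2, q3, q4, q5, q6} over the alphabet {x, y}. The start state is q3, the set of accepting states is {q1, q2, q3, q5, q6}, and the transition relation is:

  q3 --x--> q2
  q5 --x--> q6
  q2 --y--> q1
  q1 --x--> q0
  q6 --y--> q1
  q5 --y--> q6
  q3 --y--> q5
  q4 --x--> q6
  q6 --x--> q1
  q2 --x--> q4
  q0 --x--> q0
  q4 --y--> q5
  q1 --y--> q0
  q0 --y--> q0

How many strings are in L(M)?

The useful subgraph on states {q1, q2, q3, q4, q5, q6} is acyclic, so L(M) is finite; the longest accepting path visits 6 useful states, giving maximum string length 5.
Counting accepting paths from q3 by length: 1 of length 0, 2 of length 1, 3 of length 2, 6 of length 3, 4 of length 4, 4 of length 5. Total 20.

20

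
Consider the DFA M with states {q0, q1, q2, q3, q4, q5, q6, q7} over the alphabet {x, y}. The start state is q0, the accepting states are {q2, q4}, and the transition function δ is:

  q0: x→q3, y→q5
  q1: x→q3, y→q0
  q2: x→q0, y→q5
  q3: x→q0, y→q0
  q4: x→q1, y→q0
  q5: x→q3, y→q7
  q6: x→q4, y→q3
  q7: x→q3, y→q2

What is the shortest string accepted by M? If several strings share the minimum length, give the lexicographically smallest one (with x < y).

A breadth-first search from q0 reaches an accepting state first via the path q0 → q5 → q7 → q2 on input yyy.
No string of length < 3 is accepted (BFS exhausts all shorter strings without reaching an accepting state), and yyy is the lexicographically least accepting string of length 3.

yyy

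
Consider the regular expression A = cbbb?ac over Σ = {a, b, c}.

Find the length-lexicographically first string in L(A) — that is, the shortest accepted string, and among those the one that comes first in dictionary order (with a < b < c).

cbbac

By inspection of the expression, no string of length less than 5 matches, and cbbac is the lexicographically first match of length 5.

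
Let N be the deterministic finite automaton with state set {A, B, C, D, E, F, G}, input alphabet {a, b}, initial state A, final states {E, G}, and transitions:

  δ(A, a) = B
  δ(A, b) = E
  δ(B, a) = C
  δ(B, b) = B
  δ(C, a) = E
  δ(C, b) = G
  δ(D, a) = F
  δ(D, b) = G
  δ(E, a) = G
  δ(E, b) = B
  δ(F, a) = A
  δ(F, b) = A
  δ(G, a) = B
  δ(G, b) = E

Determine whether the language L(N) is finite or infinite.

infinite

State B is reachable from the start and can reach an accepting state, and it lies on the cycle B → B.
Traversing that cycle any number of times yields accepted strings of unbounded length, so the language is infinite.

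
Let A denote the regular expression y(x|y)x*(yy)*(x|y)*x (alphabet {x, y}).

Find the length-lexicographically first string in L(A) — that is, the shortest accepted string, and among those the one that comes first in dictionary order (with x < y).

yxx

By inspection of the expression, no string of length less than 3 matches, and yxx is the lexicographically first match of length 3.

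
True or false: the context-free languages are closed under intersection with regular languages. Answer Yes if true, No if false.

Run a PDA for the context-free language and a DFA for the regular one in parallel (product of finite controls, the PDA's stack unchanged, the DFA advancing only on input moves); the product PDA accepts exactly the intersection. (Intersection of two CFLs, by contrast, can fail to be context-free.)
So the context-free languages are closed under intersection with a regular language.

Yes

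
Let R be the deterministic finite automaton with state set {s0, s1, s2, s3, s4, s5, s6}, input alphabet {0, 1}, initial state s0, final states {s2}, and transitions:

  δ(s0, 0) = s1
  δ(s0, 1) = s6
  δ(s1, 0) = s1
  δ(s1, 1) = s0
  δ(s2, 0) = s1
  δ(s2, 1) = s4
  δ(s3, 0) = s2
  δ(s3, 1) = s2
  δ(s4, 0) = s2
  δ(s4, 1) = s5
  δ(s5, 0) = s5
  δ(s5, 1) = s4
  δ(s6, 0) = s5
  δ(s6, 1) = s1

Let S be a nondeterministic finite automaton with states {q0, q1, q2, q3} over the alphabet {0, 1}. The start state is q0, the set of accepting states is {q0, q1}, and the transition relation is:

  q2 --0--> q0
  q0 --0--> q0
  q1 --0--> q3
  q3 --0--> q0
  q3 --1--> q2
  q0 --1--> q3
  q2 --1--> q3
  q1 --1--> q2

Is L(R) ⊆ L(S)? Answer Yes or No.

Yes

Exploring the product automaton R × S from the start pair (s0, q0), following both machines on each input symbol, reaches 12 state pairs: (s0, q0), (s1, q0), (s6, q3), (s0, q3), (s5, q0), (s1, q2), (s6, q2), (s4, q3), (s1, q3), (s2, q0), (s5, q2), (s0, q2).
R accepts in {s2} and S accepts in {q0, q1}. The reachable pairs whose R-component is accepting are (s2, q0); in each of them the S-component is accepting too, so the product for L(R) \ L(S) (R-component accepting, S-component rejecting) has no reachable accepting pair and the difference is empty.
Hence every string in L(R) is also in L(S).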